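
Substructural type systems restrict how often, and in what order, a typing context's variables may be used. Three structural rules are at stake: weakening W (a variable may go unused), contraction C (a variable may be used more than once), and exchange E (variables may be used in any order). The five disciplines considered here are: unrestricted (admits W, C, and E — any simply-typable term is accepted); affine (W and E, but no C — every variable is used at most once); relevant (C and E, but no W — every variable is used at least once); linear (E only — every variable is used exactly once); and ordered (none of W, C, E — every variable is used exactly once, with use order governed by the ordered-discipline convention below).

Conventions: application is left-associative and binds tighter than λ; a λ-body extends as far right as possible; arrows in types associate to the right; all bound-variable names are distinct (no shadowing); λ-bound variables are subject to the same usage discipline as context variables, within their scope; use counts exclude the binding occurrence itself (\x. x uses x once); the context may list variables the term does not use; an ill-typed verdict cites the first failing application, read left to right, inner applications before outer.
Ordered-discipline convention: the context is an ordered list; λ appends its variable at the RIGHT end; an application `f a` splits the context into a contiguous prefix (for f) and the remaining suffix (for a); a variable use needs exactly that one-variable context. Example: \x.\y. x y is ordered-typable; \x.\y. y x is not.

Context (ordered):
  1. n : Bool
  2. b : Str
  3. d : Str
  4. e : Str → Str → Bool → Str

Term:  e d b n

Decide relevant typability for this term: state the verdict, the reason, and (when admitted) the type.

yes — at least one use each (n, b, d, e); term : Str
usage: n ×1; b ×1; d ×1; e ×1
left-to-right use order: e, d, b, n
typing: well-typed — term : Str
per-discipline verdicts: ordered ✗, linear ✓, affine ✓, relevant ✓, unrestricted ✓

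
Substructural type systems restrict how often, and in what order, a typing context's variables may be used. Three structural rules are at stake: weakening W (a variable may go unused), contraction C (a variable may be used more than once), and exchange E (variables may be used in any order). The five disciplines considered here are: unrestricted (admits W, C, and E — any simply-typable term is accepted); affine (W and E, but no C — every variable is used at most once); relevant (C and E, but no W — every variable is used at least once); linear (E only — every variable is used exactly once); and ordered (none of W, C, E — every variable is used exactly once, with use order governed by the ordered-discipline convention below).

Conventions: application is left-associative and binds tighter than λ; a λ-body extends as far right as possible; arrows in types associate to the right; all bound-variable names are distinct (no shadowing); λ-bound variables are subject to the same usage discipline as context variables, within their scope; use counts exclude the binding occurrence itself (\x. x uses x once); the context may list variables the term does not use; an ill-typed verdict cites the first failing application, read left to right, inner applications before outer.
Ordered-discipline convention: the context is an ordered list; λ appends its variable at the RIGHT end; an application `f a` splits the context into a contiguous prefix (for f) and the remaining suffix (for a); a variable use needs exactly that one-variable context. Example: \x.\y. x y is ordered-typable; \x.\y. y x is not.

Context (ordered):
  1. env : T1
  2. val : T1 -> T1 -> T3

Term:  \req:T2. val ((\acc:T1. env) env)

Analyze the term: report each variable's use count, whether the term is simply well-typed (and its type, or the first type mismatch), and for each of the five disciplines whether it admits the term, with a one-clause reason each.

use counts: env: 2×, val: 1×, req (λ-bound): 0×, acc (λ-bound): 0×
use order (left to right): val, env, env
typing: ✓ — T2 -> T1 -> T3
ordered ✗ (repeated use of env ×2; req, acc left unused)
linear ✗ (repeated use of env ×2; req, acc left unused)
affine ✗ (repeated use of env ×2)
relevant ✗ (req, acc left unused)
unrestricted ✓ (simply typable at T2 -> T1 -> T3; W, C, E all held)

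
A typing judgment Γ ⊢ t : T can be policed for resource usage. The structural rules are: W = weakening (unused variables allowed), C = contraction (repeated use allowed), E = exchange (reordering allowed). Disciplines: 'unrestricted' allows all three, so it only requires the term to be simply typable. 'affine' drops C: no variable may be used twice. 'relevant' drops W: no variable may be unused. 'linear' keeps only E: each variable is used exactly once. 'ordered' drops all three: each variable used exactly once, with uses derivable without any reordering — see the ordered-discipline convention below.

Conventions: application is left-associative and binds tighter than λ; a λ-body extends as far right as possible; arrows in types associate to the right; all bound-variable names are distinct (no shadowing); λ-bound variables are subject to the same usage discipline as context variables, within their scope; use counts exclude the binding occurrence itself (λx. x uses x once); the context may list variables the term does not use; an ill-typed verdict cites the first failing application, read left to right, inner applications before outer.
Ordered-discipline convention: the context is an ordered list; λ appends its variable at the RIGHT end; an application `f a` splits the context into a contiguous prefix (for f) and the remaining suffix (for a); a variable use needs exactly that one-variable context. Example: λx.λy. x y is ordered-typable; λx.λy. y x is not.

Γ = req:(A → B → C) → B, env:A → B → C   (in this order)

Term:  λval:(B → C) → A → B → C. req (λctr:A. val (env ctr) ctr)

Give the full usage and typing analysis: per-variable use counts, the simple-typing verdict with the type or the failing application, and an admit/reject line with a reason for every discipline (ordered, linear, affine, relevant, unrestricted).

variable uses: req=1, env=1, val (λ-bound)=1, ctr (λ-bound)=2
uses in reading order: req, val, env, ctr, ctr
typing: well-typed — term : ((B → C) → A → B → C) → B
ordered: ✗, repeated use of ctr ×2
linear: ✗, repeated use of ctr ×2
affine: ✗, repeated use of ctr ×2
relevant: ✓, at least one use each (req, env, val, ctr)
unrestricted: ✓, simply typable at ((B → C) → A → B → C) → B; W, C, E all held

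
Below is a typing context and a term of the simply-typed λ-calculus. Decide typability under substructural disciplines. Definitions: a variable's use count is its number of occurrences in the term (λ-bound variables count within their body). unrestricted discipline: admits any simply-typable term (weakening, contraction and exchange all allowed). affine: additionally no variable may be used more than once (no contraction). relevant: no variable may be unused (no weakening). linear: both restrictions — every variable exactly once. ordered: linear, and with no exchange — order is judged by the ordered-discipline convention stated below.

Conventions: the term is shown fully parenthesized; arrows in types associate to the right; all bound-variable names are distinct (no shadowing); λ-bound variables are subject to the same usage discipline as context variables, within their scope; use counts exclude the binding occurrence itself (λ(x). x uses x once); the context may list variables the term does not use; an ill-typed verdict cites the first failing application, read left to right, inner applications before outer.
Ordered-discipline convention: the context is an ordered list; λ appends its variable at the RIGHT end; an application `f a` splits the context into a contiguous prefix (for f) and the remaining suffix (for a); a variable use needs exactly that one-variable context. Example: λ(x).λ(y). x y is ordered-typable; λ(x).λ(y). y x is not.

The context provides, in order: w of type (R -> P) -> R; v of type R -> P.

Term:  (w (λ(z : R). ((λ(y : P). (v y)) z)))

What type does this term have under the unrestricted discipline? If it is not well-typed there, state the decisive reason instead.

not well-typed under unrestricted — fails simple typing
usage: w: 1; v: 1; z (λ-bound): 1; y (λ-bound): 1
left-to-right use order: w, v, y, z
typing: ill-typed: a function awaiting R gets P
across the five disciplines: ordered ✗, linear ✗, affine ✗, relevant ✗, unrestricted ✗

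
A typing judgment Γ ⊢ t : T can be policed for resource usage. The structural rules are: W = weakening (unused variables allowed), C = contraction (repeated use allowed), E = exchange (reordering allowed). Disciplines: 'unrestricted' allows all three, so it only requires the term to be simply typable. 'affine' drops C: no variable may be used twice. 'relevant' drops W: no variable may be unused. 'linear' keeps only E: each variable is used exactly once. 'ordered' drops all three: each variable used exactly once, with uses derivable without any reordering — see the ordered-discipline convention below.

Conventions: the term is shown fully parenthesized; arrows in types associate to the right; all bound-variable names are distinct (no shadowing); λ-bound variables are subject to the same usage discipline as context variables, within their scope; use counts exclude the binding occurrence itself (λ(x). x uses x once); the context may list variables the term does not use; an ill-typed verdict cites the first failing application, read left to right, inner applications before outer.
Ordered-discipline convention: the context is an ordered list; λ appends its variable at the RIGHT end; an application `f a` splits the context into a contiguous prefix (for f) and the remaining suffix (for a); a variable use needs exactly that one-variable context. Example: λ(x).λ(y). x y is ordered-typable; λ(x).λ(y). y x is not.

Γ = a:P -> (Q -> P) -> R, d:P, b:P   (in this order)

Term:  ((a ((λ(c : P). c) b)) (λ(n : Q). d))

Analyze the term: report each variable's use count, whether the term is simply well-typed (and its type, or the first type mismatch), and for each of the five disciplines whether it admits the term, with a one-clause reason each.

use counts: a: 1×, d: 1×, b: 1×, c (bound): 1×, n (bound): 0×
use order (left to right): a, c, b, d
typing: well-typed at R
ordered: ✗ — unused: n — weakening required
linear: ✗ — unused: n — weakening required
affine: ✓ — a, d, b, c, n: no repeats, contraction unneeded
relevant: ✗ — unused: n — weakening required
unrestricted: ✓ — type-checks (R) and nothing is barred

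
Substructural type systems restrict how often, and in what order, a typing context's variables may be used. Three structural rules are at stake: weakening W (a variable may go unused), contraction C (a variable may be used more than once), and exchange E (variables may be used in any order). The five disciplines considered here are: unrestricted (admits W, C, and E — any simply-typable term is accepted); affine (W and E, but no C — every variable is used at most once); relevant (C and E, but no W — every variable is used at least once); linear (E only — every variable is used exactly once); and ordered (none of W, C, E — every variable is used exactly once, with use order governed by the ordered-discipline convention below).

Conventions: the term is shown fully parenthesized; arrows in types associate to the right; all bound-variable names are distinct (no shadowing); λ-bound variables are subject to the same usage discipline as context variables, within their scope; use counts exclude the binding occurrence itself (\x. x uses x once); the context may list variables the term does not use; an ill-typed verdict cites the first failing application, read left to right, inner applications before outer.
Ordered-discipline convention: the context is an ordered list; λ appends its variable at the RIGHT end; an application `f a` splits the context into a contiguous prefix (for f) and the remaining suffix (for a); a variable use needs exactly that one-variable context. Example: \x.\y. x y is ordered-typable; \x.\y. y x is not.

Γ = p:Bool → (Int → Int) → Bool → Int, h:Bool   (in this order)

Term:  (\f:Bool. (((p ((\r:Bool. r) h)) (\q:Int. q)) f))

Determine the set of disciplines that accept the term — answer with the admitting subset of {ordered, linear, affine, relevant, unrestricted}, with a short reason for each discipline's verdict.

admitted by: ordered, linear, affine, relevant, unrestricted
use counts: p ×1, h ×1, f (λ-bound) ×1, r (λ-bound) ×1, q (λ-bound) ×1
left-to-right use order: p, r, h, q, f
typing: well-typed — term : Bool → Int
ordered: ✓ — p, h, f, r, q: once each, no exchange needed
linear: ✓ — p, h, f, r, q: one use apiece
affine: ✓ — at most one use each (p, h, f, r, q)
relevant: ✓ — none of p, h, f, r, q goes unused
unrestricted: ✓ — typability at Bool → Int is all that's needed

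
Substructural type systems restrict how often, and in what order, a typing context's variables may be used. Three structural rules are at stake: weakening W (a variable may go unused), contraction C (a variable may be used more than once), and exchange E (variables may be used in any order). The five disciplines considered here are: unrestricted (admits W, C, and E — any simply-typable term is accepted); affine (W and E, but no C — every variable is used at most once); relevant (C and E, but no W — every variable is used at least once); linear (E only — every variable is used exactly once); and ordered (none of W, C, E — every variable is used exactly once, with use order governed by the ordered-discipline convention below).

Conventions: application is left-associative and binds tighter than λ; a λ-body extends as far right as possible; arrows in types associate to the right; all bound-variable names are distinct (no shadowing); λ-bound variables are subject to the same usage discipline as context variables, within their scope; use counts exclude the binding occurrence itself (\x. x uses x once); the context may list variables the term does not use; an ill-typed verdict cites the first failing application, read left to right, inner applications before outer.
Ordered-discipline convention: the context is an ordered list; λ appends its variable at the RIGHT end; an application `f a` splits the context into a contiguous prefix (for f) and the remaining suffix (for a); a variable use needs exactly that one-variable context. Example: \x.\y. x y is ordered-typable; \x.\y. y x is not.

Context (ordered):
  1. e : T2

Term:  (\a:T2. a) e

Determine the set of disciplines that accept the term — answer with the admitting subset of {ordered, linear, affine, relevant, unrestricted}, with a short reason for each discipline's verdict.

admitting disciplines: ordered, linear, affine, relevant, unrestricted
counts: e: 1, a (bound): 1
uses in reading order: a, e
typing: well-typed at T2
ordered: ✓, e, a: once each, no exchange needed
linear: ✓, e, a: one use apiece
affine: ✓, none of e, a used more than once
relevant: ✓, e, a: all used, weakening unneeded
unrestricted: ✓, typability at T2 is all that's needed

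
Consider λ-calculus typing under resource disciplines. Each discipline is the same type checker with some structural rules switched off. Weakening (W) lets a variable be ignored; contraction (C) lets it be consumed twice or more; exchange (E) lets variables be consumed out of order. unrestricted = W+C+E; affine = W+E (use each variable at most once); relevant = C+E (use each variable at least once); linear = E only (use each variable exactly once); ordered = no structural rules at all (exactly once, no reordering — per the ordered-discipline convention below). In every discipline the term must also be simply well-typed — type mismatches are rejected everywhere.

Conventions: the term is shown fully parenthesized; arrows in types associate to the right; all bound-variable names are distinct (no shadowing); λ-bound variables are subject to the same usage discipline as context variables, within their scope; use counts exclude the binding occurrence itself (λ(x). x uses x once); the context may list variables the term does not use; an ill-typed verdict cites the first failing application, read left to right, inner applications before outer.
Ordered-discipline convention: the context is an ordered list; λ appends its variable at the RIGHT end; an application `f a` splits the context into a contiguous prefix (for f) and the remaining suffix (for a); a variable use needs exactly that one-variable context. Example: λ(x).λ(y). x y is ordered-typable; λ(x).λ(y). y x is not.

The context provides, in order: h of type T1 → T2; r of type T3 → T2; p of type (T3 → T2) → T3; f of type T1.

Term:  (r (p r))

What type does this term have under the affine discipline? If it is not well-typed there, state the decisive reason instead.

not well-typed under affine — uses contraction: r ×2
usage: h: 0×; r: 2×; p: 1×; f: 0×
uses in reading order: r, p, r
typing: well-typed — term : T2
all disciplines: ordered ✗; linear ✗; affine ✗; relevant ✗; unrestricted ✓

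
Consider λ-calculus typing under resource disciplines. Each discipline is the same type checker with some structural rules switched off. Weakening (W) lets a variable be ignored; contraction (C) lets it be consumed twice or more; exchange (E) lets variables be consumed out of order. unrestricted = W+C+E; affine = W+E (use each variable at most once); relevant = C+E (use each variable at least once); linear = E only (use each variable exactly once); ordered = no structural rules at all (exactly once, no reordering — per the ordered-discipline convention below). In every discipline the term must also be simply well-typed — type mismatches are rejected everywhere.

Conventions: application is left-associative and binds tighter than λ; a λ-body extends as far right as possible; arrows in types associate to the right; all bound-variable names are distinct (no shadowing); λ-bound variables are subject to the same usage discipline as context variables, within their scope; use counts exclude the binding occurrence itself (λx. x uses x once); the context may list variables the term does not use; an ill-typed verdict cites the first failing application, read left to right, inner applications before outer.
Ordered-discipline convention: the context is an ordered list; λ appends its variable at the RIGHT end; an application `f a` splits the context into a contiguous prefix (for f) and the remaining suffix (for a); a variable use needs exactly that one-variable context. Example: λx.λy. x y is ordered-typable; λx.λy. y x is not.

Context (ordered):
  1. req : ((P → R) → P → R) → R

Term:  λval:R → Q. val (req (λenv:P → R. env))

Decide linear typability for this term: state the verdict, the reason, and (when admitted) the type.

yes — single use per variable (req, val, env); term : (R → Q) → Q
usage: req=1; val (λ-bound)=1; env (λ-bound)=1
use order (left to right): val, req, env
typing: well-typed — term : (R → Q) → Q
summary: ordered ✗; linear ✓; affine ✓; relevant ✓; unrestricted ✓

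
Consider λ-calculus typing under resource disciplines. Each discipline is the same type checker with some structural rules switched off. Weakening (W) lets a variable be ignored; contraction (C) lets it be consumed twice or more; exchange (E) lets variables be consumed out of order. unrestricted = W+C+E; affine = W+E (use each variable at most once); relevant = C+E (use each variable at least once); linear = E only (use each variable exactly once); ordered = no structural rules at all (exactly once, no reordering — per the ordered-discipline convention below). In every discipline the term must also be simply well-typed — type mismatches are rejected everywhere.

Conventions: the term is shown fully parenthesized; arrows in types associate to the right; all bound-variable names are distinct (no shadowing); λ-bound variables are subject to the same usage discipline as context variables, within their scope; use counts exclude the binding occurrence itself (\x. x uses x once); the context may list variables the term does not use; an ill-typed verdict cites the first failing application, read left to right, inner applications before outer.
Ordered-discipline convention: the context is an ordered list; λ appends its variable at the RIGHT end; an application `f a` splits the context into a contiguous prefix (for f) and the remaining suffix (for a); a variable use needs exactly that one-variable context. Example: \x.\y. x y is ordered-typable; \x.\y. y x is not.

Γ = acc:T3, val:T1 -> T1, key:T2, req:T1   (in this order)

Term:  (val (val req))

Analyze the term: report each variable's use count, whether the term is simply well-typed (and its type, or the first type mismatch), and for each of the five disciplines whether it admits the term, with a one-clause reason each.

counts: acc: 0; val: 2; key: 0; req: 1
use order (left to right): val, val, req
typing: the term checks, with type T1
ordered ✗ (val ×2 used more than once (contraction); acc, key never used (weakening))
linear ✗ (val ×2 used more than once (contraction); acc, key never used (weakening))
affine ✗ (val ×2 used more than once (contraction))
relevant ✗ (acc, key never used (weakening))
unrestricted ✓ (well-typed at T1; no restrictions here)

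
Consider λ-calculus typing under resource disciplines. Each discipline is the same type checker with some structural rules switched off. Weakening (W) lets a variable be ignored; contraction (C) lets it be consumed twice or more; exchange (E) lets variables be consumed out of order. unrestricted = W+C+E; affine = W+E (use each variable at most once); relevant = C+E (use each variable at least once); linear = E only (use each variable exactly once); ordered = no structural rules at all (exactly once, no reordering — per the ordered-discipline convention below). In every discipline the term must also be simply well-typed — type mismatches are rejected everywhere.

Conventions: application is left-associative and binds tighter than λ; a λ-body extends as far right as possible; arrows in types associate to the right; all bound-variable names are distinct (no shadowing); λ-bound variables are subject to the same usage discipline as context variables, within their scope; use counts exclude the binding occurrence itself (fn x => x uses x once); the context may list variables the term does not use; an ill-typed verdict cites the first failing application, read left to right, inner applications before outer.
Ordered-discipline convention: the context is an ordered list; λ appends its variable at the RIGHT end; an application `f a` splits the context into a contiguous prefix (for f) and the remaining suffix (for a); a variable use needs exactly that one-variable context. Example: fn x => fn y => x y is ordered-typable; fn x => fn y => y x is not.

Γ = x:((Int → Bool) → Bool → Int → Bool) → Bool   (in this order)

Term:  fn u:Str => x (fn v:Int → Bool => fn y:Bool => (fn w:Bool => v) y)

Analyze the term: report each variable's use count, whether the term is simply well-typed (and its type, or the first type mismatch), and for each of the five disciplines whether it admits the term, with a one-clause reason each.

usage: x: 1×; u (λ-bound): 0×; v (λ-bound): 1×; y (λ-bound): 1×; w (λ-bound): 0×
uses in reading order: x, v, y
typing: the term checks, with type Str → Bool
ordered: ✗, needs weakening: u, w unused
linear: ✗, needs weakening: u, w unused
affine: ✓, no duplicate uses among x, u, v, y, w
relevant: ✗, needs weakening: u, w unused
unrestricted: ✓, type-checks (Str → Bool) and nothing is barred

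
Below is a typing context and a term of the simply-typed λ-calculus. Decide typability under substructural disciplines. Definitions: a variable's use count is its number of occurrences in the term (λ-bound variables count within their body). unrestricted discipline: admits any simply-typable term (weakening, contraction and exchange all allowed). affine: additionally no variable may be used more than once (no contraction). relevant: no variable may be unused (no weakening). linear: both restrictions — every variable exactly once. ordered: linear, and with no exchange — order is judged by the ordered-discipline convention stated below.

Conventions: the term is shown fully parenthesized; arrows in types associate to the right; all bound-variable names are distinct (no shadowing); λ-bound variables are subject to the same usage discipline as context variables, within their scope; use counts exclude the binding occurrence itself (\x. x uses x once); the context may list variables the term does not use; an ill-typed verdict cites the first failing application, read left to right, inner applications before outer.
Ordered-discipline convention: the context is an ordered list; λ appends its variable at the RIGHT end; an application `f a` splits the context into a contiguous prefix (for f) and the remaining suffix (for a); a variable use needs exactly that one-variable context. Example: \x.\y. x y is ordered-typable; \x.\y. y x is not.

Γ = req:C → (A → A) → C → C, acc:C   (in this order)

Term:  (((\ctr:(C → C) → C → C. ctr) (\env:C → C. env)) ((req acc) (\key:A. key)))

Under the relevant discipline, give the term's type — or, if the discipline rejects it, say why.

term : C → C
usage: req: 1; acc: 1; ctr [bound]: 1; env [bound]: 1; key [bound]: 1
use order (left to right): ctr, env, req, acc, key
typing: the term checks, with type C → C
summary: ordered ✓; linear ✓; affine ✓; relevant ✓; unrestricted ✓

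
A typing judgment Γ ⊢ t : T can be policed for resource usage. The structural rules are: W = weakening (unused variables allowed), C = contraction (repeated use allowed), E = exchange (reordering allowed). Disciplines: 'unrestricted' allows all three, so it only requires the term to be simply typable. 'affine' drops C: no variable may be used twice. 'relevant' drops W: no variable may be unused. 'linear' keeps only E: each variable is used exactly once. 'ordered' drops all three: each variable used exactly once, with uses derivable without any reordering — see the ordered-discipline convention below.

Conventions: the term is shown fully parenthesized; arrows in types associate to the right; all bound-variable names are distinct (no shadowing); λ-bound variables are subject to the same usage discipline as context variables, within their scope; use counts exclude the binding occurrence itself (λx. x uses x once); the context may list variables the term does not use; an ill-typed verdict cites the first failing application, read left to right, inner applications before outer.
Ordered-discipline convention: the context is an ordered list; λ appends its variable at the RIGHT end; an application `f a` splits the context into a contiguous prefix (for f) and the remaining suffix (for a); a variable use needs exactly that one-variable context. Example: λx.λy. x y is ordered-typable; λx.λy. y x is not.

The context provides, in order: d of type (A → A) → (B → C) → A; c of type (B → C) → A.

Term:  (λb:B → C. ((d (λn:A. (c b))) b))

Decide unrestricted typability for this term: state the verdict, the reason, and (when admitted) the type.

yes — well-typed at (B → C) → A; no restrictions here; term : (B → C) → A
counts: d ×1; c ×1; b (bound) ×2; n (bound) ×0
order of uses: d, c, b, b
typing: the term checks, with type (B → C) → A
per-discipline verdicts: ordered ✗ | linear ✗ | affine ✗ | relevant ✗ | unrestricted ✓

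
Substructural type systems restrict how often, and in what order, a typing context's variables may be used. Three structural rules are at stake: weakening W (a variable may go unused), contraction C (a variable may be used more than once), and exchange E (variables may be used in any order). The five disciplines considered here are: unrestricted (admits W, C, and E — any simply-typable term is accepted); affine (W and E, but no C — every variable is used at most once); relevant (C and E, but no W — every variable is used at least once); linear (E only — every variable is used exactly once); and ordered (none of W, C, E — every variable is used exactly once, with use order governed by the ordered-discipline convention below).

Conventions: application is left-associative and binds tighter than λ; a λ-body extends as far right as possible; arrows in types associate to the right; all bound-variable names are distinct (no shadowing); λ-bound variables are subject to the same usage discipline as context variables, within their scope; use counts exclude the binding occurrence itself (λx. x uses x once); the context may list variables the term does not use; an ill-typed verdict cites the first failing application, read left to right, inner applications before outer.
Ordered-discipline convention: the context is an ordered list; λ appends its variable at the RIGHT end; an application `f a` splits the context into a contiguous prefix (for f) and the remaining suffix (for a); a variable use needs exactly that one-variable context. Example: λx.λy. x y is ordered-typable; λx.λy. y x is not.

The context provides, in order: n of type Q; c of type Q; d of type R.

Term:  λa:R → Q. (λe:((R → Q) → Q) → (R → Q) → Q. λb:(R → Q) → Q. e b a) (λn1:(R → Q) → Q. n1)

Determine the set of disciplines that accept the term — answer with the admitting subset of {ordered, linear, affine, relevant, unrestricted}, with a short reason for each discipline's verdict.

admitted in: affine, unrestricted
usage: n: 0×; c: 0×; d: 0×; a (bound): 1×; e (bound): 1×; b (bound): 1×; n1 (bound): 1×
order of uses: e, b, a, n1
typing: well-typed at (R → Q) → ((R → Q) → Q) → Q
ordered: ✗, n, c, d left unused
linear: ✗, n, c, d left unused
affine: ✓, n, c, d, a, e, b, n1: no repeats, contraction unneeded
relevant: ✗, n, c, d left unused
unrestricted: ✓, well-typed at (R → Q) → ((R → Q) → Q) → Q; no restrictions here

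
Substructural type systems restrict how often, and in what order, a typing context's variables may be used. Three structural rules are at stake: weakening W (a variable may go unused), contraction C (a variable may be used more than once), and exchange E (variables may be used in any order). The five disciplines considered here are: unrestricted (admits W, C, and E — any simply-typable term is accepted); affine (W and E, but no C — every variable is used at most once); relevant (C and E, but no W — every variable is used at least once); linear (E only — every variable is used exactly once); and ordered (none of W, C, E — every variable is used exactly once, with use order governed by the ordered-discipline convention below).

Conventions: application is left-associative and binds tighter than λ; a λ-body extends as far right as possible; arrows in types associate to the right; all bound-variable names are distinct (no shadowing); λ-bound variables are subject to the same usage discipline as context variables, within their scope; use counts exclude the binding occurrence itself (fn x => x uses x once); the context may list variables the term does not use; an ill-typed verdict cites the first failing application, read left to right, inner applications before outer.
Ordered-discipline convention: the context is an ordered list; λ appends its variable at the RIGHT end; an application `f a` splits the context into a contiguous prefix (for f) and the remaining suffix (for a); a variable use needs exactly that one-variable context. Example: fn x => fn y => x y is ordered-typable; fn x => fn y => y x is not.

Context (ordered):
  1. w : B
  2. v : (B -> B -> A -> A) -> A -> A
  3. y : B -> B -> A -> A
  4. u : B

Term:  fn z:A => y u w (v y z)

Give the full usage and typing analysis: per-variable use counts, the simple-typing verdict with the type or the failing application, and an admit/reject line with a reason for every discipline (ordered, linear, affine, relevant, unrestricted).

use counts: w: 1; v: 1; y: 2; u: 1; z [bound]: 1
uses in reading order: y, u, w, v, y, z
typing: well-typed at A -> A
ordered: ✗ — uses contraction: y ×2
linear: ✗ — uses contraction: y ×2
affine: ✗ — uses contraction: y ×2
relevant: ✓ — at least one use each (w, v, y, u, z)
unrestricted: ✓ — type-checks (A -> A) and nothing is barred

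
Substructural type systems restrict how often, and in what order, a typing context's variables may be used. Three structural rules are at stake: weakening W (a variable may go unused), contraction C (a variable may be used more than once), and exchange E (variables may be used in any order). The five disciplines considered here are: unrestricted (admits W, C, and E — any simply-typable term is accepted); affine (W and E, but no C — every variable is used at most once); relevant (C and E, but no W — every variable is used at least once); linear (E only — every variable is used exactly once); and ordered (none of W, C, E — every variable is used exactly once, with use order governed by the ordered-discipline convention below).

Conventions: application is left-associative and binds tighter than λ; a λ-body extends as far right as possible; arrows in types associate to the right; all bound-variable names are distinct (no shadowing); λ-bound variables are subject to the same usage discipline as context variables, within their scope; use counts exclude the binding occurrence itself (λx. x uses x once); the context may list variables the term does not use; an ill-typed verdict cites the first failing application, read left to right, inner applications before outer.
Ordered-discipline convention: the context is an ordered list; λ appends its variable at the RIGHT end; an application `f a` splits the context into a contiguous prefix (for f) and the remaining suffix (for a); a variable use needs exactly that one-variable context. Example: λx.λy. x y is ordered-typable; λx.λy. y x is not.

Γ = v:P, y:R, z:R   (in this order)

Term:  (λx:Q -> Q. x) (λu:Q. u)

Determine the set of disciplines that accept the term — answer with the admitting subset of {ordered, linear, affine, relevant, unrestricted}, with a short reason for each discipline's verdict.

admitted by: affine, unrestricted
counts: v ×0; y ×0; z ×0; x [bound] ×1; u [bound] ×1
order of uses: x, u
typing: ✓ — Q -> Q
ordered: ✗, v, y, z never used (weakening)
linear: ✗, v, y, z never used (weakening)
affine: ✓, v, y, z, x, u: no repeats, contraction unneeded
relevant: ✗, v, y, z never used (weakening)
unrestricted: ✓, type-checks (Q -> Q) and nothing is barred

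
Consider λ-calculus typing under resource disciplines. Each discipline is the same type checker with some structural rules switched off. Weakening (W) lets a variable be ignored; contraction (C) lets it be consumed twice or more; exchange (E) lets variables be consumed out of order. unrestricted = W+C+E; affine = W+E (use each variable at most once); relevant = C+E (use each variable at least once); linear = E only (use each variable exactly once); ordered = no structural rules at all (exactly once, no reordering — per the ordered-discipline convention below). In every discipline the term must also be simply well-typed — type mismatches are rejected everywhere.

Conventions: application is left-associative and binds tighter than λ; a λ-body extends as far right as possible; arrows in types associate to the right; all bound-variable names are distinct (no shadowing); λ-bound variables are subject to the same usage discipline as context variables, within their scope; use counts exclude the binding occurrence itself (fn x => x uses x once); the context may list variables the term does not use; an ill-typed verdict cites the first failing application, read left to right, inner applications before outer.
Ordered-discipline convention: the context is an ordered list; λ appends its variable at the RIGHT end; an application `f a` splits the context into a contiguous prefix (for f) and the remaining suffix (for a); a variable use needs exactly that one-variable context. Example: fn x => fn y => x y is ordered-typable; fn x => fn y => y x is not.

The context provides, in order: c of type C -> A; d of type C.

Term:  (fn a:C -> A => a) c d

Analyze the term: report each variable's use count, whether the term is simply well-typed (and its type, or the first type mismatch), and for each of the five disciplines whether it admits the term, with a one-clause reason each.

use counts: c: 1, d: 1, a (bound): 1
left-to-right use order: a, c, d
typing: well-typed at A
ordered ✓ (one use each (c, d, a); ordered split holds)
linear ✓ (each of c, d, a used exactly once)
affine ✓ (at most one use each (c, d, a))
relevant ✓ (at least one use each (c, d, a))
unrestricted ✓ (well-typed at A; no restrictions here)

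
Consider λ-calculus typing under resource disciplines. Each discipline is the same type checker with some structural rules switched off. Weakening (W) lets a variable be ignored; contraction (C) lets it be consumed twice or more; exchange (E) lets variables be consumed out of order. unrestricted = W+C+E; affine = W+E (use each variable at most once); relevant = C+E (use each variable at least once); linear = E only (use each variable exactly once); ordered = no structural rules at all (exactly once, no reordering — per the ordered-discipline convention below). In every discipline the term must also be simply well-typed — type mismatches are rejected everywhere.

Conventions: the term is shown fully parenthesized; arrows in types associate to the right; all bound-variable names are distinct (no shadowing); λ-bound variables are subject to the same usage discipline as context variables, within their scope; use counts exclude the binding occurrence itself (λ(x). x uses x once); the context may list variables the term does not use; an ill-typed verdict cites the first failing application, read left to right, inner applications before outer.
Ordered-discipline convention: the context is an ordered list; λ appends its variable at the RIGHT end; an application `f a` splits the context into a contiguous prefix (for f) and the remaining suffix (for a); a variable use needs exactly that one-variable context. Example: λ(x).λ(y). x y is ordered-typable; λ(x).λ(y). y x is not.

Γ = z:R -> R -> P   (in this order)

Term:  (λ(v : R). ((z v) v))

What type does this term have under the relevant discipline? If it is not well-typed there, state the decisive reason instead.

term : R -> P
counts: z=1, v [bound]=2
order of uses: z, v, v
typing: well-typed — term : R -> P
across the five disciplines: ordered ✗; linear ✗; affine ✗; relevant ✓; unrestricted ✓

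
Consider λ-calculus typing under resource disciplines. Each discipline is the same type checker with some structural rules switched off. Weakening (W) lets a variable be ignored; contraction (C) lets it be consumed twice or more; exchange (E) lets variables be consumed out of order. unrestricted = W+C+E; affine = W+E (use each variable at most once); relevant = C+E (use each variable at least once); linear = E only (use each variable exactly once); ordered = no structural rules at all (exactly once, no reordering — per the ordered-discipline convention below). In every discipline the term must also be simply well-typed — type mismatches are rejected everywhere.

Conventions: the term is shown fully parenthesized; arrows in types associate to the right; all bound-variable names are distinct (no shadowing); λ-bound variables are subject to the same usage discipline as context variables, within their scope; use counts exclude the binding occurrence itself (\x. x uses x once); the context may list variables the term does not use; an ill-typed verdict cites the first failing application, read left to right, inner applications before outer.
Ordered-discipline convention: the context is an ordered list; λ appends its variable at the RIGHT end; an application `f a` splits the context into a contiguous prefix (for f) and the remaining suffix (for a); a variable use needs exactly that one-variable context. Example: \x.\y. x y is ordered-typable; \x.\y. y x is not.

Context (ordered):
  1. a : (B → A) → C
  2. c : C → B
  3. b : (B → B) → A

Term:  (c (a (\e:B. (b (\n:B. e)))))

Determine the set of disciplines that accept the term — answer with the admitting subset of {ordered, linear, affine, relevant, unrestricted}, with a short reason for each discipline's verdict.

admitting disciplines: affine, unrestricted
variable uses: a: 1, c: 1, b: 1, e (λ-bound): 1, n (λ-bound): 0
use order (left to right): c, a, b, e
typing: the term checks, with type B
ordered ✗ (needs weakening: n unused)
linear ✗ (needs weakening: n unused)
affine ✓ (no duplicate uses among a, c, b, e, n)
relevant ✗ (needs weakening: n unused)
unrestricted ✓ (typability at B is all that's needed)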